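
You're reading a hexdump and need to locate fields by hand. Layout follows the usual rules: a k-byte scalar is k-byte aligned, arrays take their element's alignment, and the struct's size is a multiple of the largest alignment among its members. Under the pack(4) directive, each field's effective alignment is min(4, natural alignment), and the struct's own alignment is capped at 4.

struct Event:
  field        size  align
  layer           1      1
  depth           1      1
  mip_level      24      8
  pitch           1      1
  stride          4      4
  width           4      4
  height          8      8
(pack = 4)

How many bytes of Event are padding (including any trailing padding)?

5

layer at 0 (size 1, align 1) → ends 1
depth at 1 (size 1, align 1) → ends 2
pad 2 to align 4 for mip_level
mip_level at 4 (size 24, align 4) → ends 28
pitch at 28 (size 1, align 1) → ends 29
pad 3 to align 4 for stride
stride at 32 (size 4, align 4) → ends 36
width at 36 (size 4, align 4) → ends 40
height at 40 (size 8, align 4) → ends 48
total 48 bytes, alignment 4
data bytes 43, size 48 → padding 5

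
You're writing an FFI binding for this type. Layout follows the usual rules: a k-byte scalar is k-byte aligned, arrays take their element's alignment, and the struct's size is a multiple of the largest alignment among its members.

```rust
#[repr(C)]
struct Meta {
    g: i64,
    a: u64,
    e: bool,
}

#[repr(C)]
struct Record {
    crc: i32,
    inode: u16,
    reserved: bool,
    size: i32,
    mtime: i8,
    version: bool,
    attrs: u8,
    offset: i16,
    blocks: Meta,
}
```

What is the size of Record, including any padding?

Meta: @0: g [8B, align 8] → 8; @8: a [8B, align 8] → 16; @16: e [1B, align 1] → 17; +7 tail pad (align 8); size 24, align 8
@0: crc [4B, align 4] → 4
@4: inode [2B, align 2] → 6
@6: reserved [1B, align 1] → 7
+1 pad (align 4)
@8: size [4B, align 4] → 12
@12: mtime [1B, align 1] → 13
@13: version [1B, align 1] → 14
@14: attrs [1B, align 1] → 15
+1 pad (align 2)
@16: offset [2B, align 2] → 18
+6 pad (align 8)
@24: blocks [24B, align 8] → 48
size 48, align 8

48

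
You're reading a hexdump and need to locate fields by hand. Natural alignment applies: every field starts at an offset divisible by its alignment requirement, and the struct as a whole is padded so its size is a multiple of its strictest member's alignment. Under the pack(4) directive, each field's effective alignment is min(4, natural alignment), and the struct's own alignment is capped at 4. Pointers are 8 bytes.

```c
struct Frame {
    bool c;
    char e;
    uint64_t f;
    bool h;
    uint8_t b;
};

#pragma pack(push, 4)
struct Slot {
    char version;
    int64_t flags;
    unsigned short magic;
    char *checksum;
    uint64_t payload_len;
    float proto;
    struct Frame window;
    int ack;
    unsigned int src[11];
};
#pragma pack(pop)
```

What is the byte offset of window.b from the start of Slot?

53

Frame: c at 0 (size 1, align 1) → ends 1; e at 1 (size 1, align 1) → ends 2; pad 6 to align 8 for f; f at 8 (size 8, align 8) → ends 16; h at 16 (size 1, align 1) → ends 17; b at 17 (size 1, align 1) → ends 18; tail pad 6 to reach multiple of 8; total 24 bytes, alignment 8
version at 0 (size 1, align 1) → ends 1
pad 3 to align 4 for flags
flags at 4 (size 8, align 4) → ends 12
magic at 12 (size 2, align 2) → ends 14
pad 2 to align 4 for checksum
checksum at 16 (size 8, align 4) → ends 24
payload_len at 24 (size 8, align 4) → ends 32
proto at 32 (size 4, align 4) → ends 36
window at 36 (size 24, align 4) → ends 60
within Frame: b at 17
36 + 17 = 53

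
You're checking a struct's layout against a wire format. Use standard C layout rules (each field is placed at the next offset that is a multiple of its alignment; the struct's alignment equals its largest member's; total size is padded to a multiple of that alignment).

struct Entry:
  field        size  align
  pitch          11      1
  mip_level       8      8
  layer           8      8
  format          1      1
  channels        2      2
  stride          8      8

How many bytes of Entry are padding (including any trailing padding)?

10

pitch at 0 (size 11, align 1) → ends 11
pad 5 to align 8 for mip_level
mip_level at 16 (size 8, align 8) → ends 24
layer at 24 (size 8, align 8) → ends 32
format at 32 (size 1, align 1) → ends 33
pad 1 to align 2 for channels
channels at 34 (size 2, align 2) → ends 36
pad 4 to align 8 for stride
stride at 40 (size 8, align 8) → ends 48
total 48 bytes, alignment 8
data bytes 38, size 48 → padding 10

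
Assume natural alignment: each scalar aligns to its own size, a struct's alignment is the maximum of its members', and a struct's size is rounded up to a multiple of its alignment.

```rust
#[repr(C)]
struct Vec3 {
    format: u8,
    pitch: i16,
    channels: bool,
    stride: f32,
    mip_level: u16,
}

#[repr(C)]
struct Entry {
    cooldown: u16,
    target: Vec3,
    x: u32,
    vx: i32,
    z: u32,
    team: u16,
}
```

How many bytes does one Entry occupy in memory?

36

Vec3: @0: format [1B, align 1] → 1; +1 pad (align 2); @2: pitch [2B, align 2] → 4; @4: channels [1B, align 1] → 5; +3 pad (align 4); @8: stride [4B, align 4] → 12; @12: mip_level [2B, align 2] → 14; +2 tail pad (align 4); size 16, align 4
@0: cooldown [2B, align 2] → 2
+2 pad (align 4)
@4: target [16B, align 4] → 20
@20: x [4B, align 4] → 24
@24: vx [4B, align 4] → 28
@28: z [4B, align 4] → 32
@32: team [2B, align 2] → 34
+2 tail pad (align 4)
size 36, align 4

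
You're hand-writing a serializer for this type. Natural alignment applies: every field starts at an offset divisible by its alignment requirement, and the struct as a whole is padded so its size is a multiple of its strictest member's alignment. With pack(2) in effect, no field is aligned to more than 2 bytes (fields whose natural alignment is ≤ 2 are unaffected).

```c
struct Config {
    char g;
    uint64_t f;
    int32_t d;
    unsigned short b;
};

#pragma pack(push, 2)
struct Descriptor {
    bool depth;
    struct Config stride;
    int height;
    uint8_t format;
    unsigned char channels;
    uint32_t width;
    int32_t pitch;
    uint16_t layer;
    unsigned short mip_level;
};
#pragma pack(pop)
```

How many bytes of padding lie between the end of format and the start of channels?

Config: @0: g [1B, align 1] → 1; +7 pad (align 8); @8: f [8B, align 8] → 16; @16: d [4B, align 4] → 20; @20: b [2B, align 2] → 22; +2 tail pad (align 8); size 24, align 8
@0: depth [1B, align 1] → 1
+1 pad (align 2)
@2: stride [24B, align 2] → 26
@26: height [4B, align 2] → 30
@30: format [1B, align 1] → 31
@31: channels [1B, align 1] → 32

0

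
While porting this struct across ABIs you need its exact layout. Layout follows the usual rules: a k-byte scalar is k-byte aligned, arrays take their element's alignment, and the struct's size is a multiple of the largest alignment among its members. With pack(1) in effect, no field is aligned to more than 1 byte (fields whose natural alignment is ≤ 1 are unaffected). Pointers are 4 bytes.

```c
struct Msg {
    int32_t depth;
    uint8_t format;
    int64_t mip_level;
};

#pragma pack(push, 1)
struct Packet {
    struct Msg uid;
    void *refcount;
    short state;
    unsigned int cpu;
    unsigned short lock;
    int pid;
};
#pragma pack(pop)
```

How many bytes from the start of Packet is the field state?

20

Msg: depth at 0 (size 4, align 4) → ends 4; format at 4 (size 1, align 1) → ends 5; pad 3 to align 8 for mip_level; mip_level at 8 (size 8, align 8) → ends 16; total 16 bytes, alignment 8
uid at 0 (size 16, align 1) → ends 16
refcount at 16 (size 4, align 1) → ends 20
state at 20 (size 2, align 1) → ends 22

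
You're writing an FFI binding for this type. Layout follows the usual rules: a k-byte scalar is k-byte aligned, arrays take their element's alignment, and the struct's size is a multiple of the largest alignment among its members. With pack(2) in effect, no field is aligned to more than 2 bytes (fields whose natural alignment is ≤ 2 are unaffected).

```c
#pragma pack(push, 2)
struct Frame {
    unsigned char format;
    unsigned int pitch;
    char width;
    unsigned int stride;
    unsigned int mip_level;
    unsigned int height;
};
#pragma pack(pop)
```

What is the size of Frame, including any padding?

20

@0: format [1B, align 1] → 1
+1 pad (align 2)
@2: pitch [4B, align 2] → 6
@6: width [1B, align 1] → 7
+1 pad (align 2)
@8: stride [4B, align 2] → 12
@12: mip_level [4B, align 2] → 16
@16: height [4B, align 2] → 20
size 20, align 2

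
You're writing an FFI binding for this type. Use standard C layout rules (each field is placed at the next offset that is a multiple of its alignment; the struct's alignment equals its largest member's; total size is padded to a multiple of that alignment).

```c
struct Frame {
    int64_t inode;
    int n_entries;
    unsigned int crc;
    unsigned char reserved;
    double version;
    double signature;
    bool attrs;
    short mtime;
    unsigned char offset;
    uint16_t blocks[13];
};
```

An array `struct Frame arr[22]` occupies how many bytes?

1584

0..8  inode  (8B, 8-aligned)
8..12  n_entries  (4B, 4-aligned)
12..16  crc  (4B, 4-aligned)
16..17  reserved  (1B, 1-aligned)
17..24  -- padding (7B)
24..32  version  (8B, 8-aligned)
32..40  signature  (8B, 8-aligned)
40..41  attrs  (1B, 1-aligned)
41..42  -- padding (1B)
42..44  mtime  (2B, 2-aligned)
44..45  offset  (1B, 1-aligned)
45..46  -- padding (1B)
46..72  blocks  (26B, 2-aligned)
sizeof = 72, alignof = 8
array of 22: 22 × 72 = 1584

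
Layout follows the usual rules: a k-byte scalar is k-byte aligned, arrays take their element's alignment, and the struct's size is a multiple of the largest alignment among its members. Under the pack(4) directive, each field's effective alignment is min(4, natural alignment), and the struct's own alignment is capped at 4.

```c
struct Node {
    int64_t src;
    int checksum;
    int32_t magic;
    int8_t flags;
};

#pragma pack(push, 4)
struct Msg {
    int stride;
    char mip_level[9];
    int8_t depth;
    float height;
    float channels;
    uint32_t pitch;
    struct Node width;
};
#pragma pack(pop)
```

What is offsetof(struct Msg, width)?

Node: 0..8  src  (8B, 8-aligned); 8..12  checksum  (4B, 4-aligned); 12..16  magic  (4B, 4-aligned); 16..17  flags  (1B, 1-aligned); 17..24  -- tail padding (7B); sizeof = 24, alignof = 8
0..4  stride  (4B, 4-aligned)
4..13  mip_level  (9B, 1-aligned)
13..14  depth  (1B, 1-aligned)
14..16  -- padding (2B)
16..20  height  (4B, 4-aligned)
20..24  channels  (4B, 4-aligned)
24..28  pitch  (4B, 4-aligned)
28..52  width  (24B, 4-aligned)

28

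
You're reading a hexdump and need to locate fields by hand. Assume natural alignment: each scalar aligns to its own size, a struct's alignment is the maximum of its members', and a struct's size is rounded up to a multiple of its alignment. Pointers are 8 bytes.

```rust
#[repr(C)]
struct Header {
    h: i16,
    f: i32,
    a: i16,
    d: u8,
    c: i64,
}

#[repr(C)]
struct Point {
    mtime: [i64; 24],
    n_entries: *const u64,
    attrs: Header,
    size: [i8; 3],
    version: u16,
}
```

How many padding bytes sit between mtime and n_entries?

Header: @0: h [2B, align 2] → 2; +2 pad (align 4); @4: f [4B, align 4] → 8; @8: a [2B, align 2] → 10; @10: d [1B, align 1] → 11; +5 pad (align 8); @16: c [8B, align 8] → 24; size 24, align 8
@0: mtime [192B, align 8] → 192
@192: n_entries [8B, align 8] → 200

0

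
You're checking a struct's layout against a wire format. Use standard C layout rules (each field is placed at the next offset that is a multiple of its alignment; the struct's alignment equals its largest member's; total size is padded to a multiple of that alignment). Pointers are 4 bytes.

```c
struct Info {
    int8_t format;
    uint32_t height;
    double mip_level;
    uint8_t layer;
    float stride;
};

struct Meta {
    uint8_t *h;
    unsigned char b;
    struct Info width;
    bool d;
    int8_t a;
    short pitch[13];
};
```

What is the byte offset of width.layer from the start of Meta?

Info: 0..1  format  (1B, 1-aligned); 1..4  -- padding (3B); 4..8  height  (4B, 4-aligned); 8..16  mip_level  (8B, 8-aligned); 16..17  layer  (1B, 1-aligned); 17..20  -- padding (3B); 20..24  stride  (4B, 4-aligned); sizeof = 24, alignof = 8
0..4  h  (4B, 4-aligned)
4..5  b  (1B, 1-aligned)
5..8  -- padding (3B)
8..32  width  (24B, 8-aligned)
within Info: layer at 16
8 + 16 = 24

24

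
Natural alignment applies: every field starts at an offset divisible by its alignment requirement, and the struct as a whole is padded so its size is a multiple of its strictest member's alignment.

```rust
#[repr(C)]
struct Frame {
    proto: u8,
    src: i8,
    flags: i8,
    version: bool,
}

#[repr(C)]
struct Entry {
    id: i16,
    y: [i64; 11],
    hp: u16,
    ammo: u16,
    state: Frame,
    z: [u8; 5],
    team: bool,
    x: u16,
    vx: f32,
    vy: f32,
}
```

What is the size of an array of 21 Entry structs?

2520

Frame: @0: proto [1B, align 1] → 1; @1: src [1B, align 1] → 2; @2: flags [1B, align 1] → 3; @3: version [1B, align 1] → 4; size 4, align 1
@0: id [2B, align 2] → 2
+6 pad (align 8)
@8: y [88B, align 8] → 96
@96: hp [2B, align 2] → 98
@98: ammo [2B, align 2] → 100
@100: state [4B, align 1] → 104
@104: z [5B, align 1] → 109
@109: team [1B, align 1] → 110
@110: x [2B, align 2] → 112
@112: vx [4B, align 4] → 116
@116: vy [4B, align 4] → 120
size 120, align 8
array of 21: 21 × 120 = 2520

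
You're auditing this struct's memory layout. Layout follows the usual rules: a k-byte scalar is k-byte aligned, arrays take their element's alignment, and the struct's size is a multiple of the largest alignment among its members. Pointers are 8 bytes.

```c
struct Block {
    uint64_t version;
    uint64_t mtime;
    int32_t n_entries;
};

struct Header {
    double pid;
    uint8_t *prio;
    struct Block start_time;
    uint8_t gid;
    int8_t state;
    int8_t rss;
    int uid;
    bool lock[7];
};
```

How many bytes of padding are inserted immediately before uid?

1

Block: version at 0 (size 8, align 8) → ends 8; mtime at 8 (size 8, align 8) → ends 16; n_entries at 16 (size 4, align 4) → ends 20; tail pad 4 to reach multiple of 8; total 24 bytes, alignment 8
pid at 0 (size 8, align 8) → ends 8
prio at 8 (size 8, align 8) → ends 16
start_time at 16 (size 24, align 8) → ends 40
gid at 40 (size 1, align 1) → ends 41
state at 41 (size 1, align 1) → ends 42
rss at 42 (size 1, align 1) → ends 43
pad 1 to align 4 for uid
uid at 44 (size 4, align 4) → ends 48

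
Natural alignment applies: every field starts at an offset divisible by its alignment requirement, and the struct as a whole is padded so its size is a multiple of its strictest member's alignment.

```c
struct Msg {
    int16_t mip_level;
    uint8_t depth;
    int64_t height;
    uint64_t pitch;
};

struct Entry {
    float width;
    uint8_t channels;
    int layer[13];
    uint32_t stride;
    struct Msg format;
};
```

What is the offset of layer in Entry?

Msg: 0..2  mip_level  (2B, 2-aligned); 2..3  depth  (1B, 1-aligned); 3..8  -- padding (5B); 8..16  height  (8B, 8-aligned); 16..24  pitch  (8B, 8-aligned); sizeof = 24, alignof = 8
0..4  width  (4B, 4-aligned)
4..5  channels  (1B, 1-aligned)
5..8  -- padding (3B)
8..60  layer  (52B, 4-aligned)

8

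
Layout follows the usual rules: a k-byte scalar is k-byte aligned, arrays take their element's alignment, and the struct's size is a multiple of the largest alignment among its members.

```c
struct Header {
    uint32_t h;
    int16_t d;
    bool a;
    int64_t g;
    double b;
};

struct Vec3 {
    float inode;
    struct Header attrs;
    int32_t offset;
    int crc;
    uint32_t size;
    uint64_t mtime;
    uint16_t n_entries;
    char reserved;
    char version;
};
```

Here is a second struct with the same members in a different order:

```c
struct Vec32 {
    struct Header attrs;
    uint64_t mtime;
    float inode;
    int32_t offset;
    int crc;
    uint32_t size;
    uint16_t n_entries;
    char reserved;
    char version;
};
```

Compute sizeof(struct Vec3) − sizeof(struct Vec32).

8

Header: 0..4  h  (4B, 4-aligned); 4..6  d  (2B, 2-aligned); 6..7  a  (1B, 1-aligned); 7..8  -- padding (1B); 8..16  g  (8B, 8-aligned); 16..24  b  (8B, 8-aligned); sizeof = 24, alignof = 8
0..4  inode  (4B, 4-aligned)
4..8  -- padding (4B)
8..32  attrs  (24B, 8-aligned)
32..36  offset  (4B, 4-aligned)
36..40  crc  (4B, 4-aligned)
40..44  size  (4B, 4-aligned)
44..48  -- padding (4B)
48..56  mtime  (8B, 8-aligned)
56..58  n_entries  (2B, 2-aligned)
58..59  reserved  (1B, 1-aligned)
59..60  version  (1B, 1-aligned)
60..64  -- tail padding (4B)
sizeof = 64, alignof = 8
— Vec32 —
0..24  attrs  (24B, 8-aligned)
24..32  mtime  (8B, 8-aligned)
32..36  inode  (4B, 4-aligned)
36..40  offset  (4B, 4-aligned)
40..44  crc  (4B, 4-aligned)
44..48  size  (4B, 4-aligned)
48..50  n_entries  (2B, 2-aligned)
50..51  reserved  (1B, 1-aligned)
51..52  version  (1B, 1-aligned)
52..56  -- tail padding (4B)
sizeof = 56, alignof = 8
64 − 56 = 8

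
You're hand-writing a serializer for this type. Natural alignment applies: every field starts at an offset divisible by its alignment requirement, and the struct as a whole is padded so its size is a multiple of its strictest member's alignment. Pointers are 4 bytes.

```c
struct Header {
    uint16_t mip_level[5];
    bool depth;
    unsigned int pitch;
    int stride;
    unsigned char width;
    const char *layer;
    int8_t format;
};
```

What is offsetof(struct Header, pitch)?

12

@0: mip_level [10B, align 2] → 10
@10: depth [1B, align 1] → 11
+1 pad (align 4)
@12: pitch [4B, align 4] → 16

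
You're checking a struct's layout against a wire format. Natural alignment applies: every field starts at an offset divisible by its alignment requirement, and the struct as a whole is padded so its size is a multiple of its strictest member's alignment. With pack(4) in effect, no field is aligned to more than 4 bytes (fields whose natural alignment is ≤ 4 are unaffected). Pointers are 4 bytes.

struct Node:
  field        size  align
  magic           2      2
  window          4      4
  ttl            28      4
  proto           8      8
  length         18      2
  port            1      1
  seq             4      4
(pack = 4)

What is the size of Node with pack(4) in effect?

68

@0: magic [2B, align 2] → 2
+2 pad (align 4)
@4: window [4B, align 4] → 8
@8: ttl [28B, align 4] → 36
@36: proto [8B, align 4] → 44
@44: length [18B, align 2] → 62
@62: port [1B, align 1] → 63
+1 pad (align 4)
@64: seq [4B, align 4] → 68
size 68, align 4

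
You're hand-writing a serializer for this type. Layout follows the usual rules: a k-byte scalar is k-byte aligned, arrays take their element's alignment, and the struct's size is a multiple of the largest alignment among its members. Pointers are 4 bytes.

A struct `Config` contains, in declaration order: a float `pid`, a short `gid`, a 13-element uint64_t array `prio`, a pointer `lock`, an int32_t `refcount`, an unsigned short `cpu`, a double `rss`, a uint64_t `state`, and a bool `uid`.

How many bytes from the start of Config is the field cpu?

0..4  pid  (4B, 4-aligned)
4..6  gid  (2B, 2-aligned)
6..8  -- padding (2B)
8..112  prio  (104B, 8-aligned)
112..116  lock  (4B, 4-aligned)
116..120  refcount  (4B, 4-aligned)
120..122  cpu  (2B, 2-aligned)

120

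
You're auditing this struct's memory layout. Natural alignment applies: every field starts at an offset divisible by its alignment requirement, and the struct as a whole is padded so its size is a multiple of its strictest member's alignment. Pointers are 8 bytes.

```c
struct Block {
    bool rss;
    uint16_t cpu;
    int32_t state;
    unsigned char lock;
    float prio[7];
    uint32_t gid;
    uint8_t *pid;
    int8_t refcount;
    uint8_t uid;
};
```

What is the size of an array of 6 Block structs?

@0: rss [1B, align 1] → 1
+1 pad (align 2)
@2: cpu [2B, align 2] → 4
@4: state [4B, align 4] → 8
@8: lock [1B, align 1] → 9
+3 pad (align 4)
@12: prio [28B, align 4] → 40
@40: gid [4B, align 4] → 44
+4 pad (align 8)
@48: pid [8B, align 8] → 56
@56: refcount [1B, align 1] → 57
@57: uid [1B, align 1] → 58
+6 tail pad (align 8)
size 64, align 8
array of 6: 6 × 64 = 384

384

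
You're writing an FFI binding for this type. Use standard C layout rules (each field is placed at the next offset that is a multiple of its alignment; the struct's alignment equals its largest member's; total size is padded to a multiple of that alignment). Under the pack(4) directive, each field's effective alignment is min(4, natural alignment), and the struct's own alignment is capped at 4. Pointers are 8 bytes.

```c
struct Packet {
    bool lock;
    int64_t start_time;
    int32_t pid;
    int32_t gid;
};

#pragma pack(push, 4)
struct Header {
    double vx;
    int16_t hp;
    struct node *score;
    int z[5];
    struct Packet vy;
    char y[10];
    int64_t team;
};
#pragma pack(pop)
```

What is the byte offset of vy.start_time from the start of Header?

Packet: @0: lock [1B, align 1] → 1; +7 pad (align 8); @8: start_time [8B, align 8] → 16; @16: pid [4B, align 4] → 20; @20: gid [4B, align 4] → 24; size 24, align 8
@0: vx [8B, align 4] → 8
@8: hp [2B, align 2] → 10
+2 pad (align 4)
@12: score [8B, align 4] → 20
@20: z [20B, align 4] → 40
@40: vy [24B, align 4] → 64
within Packet: start_time at 8
40 + 8 = 48

48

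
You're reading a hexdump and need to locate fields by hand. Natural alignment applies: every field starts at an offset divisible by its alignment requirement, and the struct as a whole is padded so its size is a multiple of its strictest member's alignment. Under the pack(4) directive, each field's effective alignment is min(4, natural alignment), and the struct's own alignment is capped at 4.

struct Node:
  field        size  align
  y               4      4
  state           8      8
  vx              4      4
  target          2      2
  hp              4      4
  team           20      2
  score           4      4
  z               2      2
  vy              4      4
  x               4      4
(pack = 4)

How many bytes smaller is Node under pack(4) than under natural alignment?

natural layout:
  0..4  y  (4B, 4-aligned)
  4..8  -- padding (4B)
  8..16  state  (8B, 8-aligned)
  16..20  vx  (4B, 4-aligned)
  20..22  target  (2B, 2-aligned)
  22..24  -- padding (2B)
  24..28  hp  (4B, 4-aligned)
  28..48  team  (20B, 2-aligned)
  48..52  score  (4B, 4-aligned)
  52..54  z  (2B, 2-aligned)
  54..56  -- padding (2B)
  56..60  vy  (4B, 4-aligned)
  60..64  x  (4B, 4-aligned)
  sizeof = 64, alignof = 8
packed(4) layout:
  0..4  y  (4B, 4-aligned)
  4..12  state  (8B, 4-aligned)
  12..16  vx  (4B, 4-aligned)
  16..18  target  (2B, 2-aligned)
  18..20  -- padding (2B)
  20..24  hp  (4B, 4-aligned)
  24..44  team  (20B, 2-aligned)
  44..48  score  (4B, 4-aligned)
  48..50  z  (2B, 2-aligned)
  50..52  -- padding (2B)
  52..56  vy  (4B, 4-aligned)
  56..60  x  (4B, 4-aligned)
  sizeof = 60, alignof = 4
64 − 60 = 4

4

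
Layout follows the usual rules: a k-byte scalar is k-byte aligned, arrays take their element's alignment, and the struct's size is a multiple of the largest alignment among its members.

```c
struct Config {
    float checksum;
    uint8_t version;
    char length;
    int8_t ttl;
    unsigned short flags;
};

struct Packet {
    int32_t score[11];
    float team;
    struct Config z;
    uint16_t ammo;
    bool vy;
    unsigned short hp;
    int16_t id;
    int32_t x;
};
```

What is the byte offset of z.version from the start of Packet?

52

Config: @0: checksum [4B, align 4] → 4; @4: version [1B, align 1] → 5; @5: length [1B, align 1] → 6; @6: ttl [1B, align 1] → 7; +1 pad (align 2); @8: flags [2B, align 2] → 10; +2 tail pad (align 4); size 12, align 4
@0: score [44B, align 4] → 44
@44: team [4B, align 4] → 48
@48: z [12B, align 4] → 60
within Config: version at 4
48 + 4 = 52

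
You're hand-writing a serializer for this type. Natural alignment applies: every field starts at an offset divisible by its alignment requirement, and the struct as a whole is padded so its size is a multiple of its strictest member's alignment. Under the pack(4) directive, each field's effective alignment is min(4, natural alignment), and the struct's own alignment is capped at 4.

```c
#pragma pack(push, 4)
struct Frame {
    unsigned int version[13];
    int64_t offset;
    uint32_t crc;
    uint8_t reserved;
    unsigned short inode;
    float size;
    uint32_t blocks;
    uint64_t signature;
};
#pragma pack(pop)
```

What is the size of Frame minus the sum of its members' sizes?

0..52  version  (52B, 4-aligned)
52..60  offset  (8B, 4-aligned)
60..64  crc  (4B, 4-aligned)
64..65  reserved  (1B, 1-aligned)
65..66  -- padding (1B)
66..68  inode  (2B, 2-aligned)
68..72  size  (4B, 4-aligned)
72..76  blocks  (4B, 4-aligned)
76..84  signature  (8B, 4-aligned)
sizeof = 84, alignof = 4
data bytes 83, size 84 → padding 1

1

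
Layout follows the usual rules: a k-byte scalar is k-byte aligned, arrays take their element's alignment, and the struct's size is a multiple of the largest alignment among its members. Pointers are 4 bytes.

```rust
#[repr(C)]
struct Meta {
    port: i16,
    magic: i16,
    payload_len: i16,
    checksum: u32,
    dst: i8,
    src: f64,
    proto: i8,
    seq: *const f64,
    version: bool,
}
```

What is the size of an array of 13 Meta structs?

@0: port [2B, align 2] → 2
@2: magic [2B, align 2] → 4
@4: payload_len [2B, align 2] → 6
+2 pad (align 4)
@8: checksum [4B, align 4] → 12
@12: dst [1B, align 1] → 13
+3 pad (align 8)
@16: src [8B, align 8] → 24
@24: proto [1B, align 1] → 25
+3 pad (align 4)
@28: seq [4B, align 4] → 32
@32: version [1B, align 1] → 33
+7 tail pad (align 8)
size 40, align 8
array of 13: 13 × 40 = 520

520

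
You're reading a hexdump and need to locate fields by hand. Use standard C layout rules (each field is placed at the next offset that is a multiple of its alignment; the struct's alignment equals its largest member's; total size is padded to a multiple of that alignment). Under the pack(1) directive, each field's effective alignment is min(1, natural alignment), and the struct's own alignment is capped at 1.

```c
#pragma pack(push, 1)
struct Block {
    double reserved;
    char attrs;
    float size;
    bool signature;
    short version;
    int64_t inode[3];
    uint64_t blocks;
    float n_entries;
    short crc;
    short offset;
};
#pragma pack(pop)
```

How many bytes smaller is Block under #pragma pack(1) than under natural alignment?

natural layout:
  @0: reserved [8B, align 8] → 8
  @8: attrs [1B, align 1] → 9
  +3 pad (align 4)
  @12: size [4B, align 4] → 16
  @16: signature [1B, align 1] → 17
  +1 pad (align 2)
  @18: version [2B, align 2] → 20
  +4 pad (align 8)
  @24: inode [24B, align 8] → 48
  @48: blocks [8B, align 8] → 56
  @56: n_entries [4B, align 4] → 60
  @60: crc [2B, align 2] → 62
  @62: offset [2B, align 2] → 64
  size 64, align 8
packed(1) layout:
  @0: reserved [8B, align 1] → 8
  @8: attrs [1B, align 1] → 9
  @9: size [4B, align 1] → 13
  @13: signature [1B, align 1] → 14
  @14: version [2B, align 1] → 16
  @16: inode [24B, align 1] → 40
  @40: blocks [8B, align 1] → 48
  @48: n_entries [4B, align 1] → 52
  @52: crc [2B, align 1] → 54
  @54: offset [2B, align 1] → 56
  size 56, align 1
64 − 56 = 8

8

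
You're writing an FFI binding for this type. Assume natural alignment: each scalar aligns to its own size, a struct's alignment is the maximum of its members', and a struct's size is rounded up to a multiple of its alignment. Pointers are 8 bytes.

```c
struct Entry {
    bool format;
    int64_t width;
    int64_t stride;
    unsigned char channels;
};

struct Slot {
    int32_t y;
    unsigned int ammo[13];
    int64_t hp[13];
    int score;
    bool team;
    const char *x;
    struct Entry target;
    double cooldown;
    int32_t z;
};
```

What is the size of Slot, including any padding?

Entry: 0..1  format  (1B, 1-aligned); 1..8  -- padding (7B); 8..16  width  (8B, 8-aligned); 16..24  stride  (8B, 8-aligned); 24..25  channels  (1B, 1-aligned); 25..32  -- tail padding (7B); sizeof = 32, alignof = 8
0..4  y  (4B, 4-aligned)
4..56  ammo  (52B, 4-aligned)
56..160  hp  (104B, 8-aligned)
160..164  score  (4B, 4-aligned)
164..165  team  (1B, 1-aligned)
165..168  -- padding (3B)
168..176  x  (8B, 8-aligned)
176..208  target  (32B, 8-aligned)
208..216  cooldown  (8B, 8-aligned)
216..220  z  (4B, 4-aligned)
220..224  -- tail padding (4B)
sizeof = 224, alignof = 8

224 bytes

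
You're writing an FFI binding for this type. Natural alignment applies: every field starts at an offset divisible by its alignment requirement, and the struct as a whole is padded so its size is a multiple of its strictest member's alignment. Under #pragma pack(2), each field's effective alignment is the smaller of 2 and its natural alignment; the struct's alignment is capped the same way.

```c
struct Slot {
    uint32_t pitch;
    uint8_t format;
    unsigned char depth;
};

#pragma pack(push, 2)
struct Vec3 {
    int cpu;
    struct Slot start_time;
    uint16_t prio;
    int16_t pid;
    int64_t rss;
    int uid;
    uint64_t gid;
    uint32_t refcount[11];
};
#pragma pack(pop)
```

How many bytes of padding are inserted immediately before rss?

0

Slot: @0: pitch [4B, align 4] → 4; @4: format [1B, align 1] → 5; @5: depth [1B, align 1] → 6; +2 tail pad (align 4); size 8, align 4
@0: cpu [4B, align 2] → 4
@4: start_time [8B, align 2] → 12
@12: prio [2B, align 2] → 14
@14: pid [2B, align 2] → 16
@16: rss [8B, align 2] → 24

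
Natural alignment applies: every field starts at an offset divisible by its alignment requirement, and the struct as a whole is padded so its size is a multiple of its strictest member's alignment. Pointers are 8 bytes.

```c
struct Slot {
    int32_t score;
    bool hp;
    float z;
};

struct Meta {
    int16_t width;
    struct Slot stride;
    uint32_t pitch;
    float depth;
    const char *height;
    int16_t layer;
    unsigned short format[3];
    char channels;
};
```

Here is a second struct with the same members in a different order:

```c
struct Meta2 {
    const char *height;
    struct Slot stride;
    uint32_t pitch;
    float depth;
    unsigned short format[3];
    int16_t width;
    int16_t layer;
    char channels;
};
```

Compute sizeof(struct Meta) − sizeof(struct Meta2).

Slot: score at 0 (size 4, align 4) → ends 4; hp at 4 (size 1, align 1) → ends 5; pad 3 to align 4 for z; z at 8 (size 4, align 4) → ends 12; total 12 bytes, alignment 4
width at 0 (size 2, align 2) → ends 2
pad 2 to align 4 for stride
stride at 4 (size 12, align 4) → ends 16
pitch at 16 (size 4, align 4) → ends 20
depth at 20 (size 4, align 4) → ends 24
height at 24 (size 8, align 8) → ends 32
layer at 32 (size 2, align 2) → ends 34
format at 34 (size 6, align 2) → ends 40
channels at 40 (size 1, align 1) → ends 41
tail pad 7 to reach multiple of 8
total 48 bytes, alignment 8
— Meta2 —
height at 0 (size 8, align 8) → ends 8
stride at 8 (size 12, align 4) → ends 20
pitch at 20 (size 4, align 4) → ends 24
depth at 24 (size 4, align 4) → ends 28
format at 28 (size 6, align 2) → ends 34
width at 34 (size 2, align 2) → ends 36
layer at 36 (size 2, align 2) → ends 38
channels at 38 (size 1, align 1) → ends 39
tail pad 1 to reach multiple of 8
total 40 bytes, alignment 8
48 − 40 = 8

8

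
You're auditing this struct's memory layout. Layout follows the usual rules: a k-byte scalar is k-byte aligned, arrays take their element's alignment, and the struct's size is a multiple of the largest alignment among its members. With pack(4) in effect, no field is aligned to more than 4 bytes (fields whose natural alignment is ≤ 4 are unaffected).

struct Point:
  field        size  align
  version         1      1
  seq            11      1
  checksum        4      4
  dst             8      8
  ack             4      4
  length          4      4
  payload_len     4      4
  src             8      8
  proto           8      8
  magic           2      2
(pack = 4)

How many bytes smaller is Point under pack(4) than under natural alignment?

8

natural layout:
  version at 0 (size 1, align 1) → ends 1
  seq at 1 (size 11, align 1) → ends 12
  checksum at 12 (size 4, align 4) → ends 16
  dst at 16 (size 8, align 8) → ends 24
  ack at 24 (size 4, align 4) → ends 28
  length at 28 (size 4, align 4) → ends 32
  payload_len at 32 (size 4, align 4) → ends 36
  pad 4 to align 8 for src
  src at 40 (size 8, align 8) → ends 48
  proto at 48 (size 8, align 8) → ends 56
  magic at 56 (size 2, align 2) → ends 58
  tail pad 6 to reach multiple of 8
  total 64 bytes, alignment 8
packed(4) layout:
  version at 0 (size 1, align 1) → ends 1
  seq at 1 (size 11, align 1) → ends 12
  checksum at 12 (size 4, align 4) → ends 16
  dst at 16 (size 8, align 4) → ends 24
  ack at 24 (size 4, align 4) → ends 28
  length at 28 (size 4, align 4) → ends 32
  payload_len at 32 (size 4, align 4) → ends 36
  src at 36 (size 8, align 4) → ends 44
  proto at 44 (size 8, align 4) → ends 52
  magic at 52 (size 2, align 2) → ends 54
  tail pad 2 to reach multiple of 4
  total 56 bytes, alignment 4
64 − 56 = 8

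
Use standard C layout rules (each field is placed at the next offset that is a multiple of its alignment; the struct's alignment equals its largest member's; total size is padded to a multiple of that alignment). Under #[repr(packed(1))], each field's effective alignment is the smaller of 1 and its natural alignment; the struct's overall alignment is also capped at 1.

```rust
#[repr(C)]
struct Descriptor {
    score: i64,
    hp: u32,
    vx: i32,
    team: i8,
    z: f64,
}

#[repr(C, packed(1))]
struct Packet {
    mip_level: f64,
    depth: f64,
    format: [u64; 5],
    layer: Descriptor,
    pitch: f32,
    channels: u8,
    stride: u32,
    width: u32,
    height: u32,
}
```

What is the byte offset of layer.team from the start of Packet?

Descriptor: 0..8  score  (8B, 8-aligned); 8..12  hp  (4B, 4-aligned); 12..16  vx  (4B, 4-aligned); 16..17  team  (1B, 1-aligned); 17..24  -- padding (7B); 24..32  z  (8B, 8-aligned); sizeof = 32, alignof = 8
0..8  mip_level  (8B, 1-aligned)
8..16  depth  (8B, 1-aligned)
16..56  format  (40B, 1-aligned)
56..88  layer  (32B, 1-aligned)
within Descriptor: team at 16
56 + 16 = 72

72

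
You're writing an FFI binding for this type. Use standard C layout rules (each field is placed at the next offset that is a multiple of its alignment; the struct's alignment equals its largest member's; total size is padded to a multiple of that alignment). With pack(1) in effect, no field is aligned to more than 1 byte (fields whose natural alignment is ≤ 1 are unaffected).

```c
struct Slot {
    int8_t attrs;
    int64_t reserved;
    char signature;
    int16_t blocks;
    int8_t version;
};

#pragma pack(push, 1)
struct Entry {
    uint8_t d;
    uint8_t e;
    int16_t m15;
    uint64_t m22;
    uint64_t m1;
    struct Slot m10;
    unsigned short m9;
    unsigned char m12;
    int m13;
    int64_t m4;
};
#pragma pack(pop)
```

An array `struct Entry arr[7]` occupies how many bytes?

413

Slot: attrs at 0 (size 1, align 1) → ends 1; pad 7 to align 8 for reserved; reserved at 8 (size 8, align 8) → ends 16; signature at 16 (size 1, align 1) → ends 17; pad 1 to align 2 for blocks; blocks at 18 (size 2, align 2) → ends 20; version at 20 (size 1, align 1) → ends 21; tail pad 3 to reach multiple of 8; total 24 bytes, alignment 8
d at 0 (size 1, align 1) → ends 1
e at 1 (size 1, align 1) → ends 2
m15 at 2 (size 2, align 1) → ends 4
m22 at 4 (size 8, align 1) → ends 12
m1 at 12 (size 8, align 1) → ends 20
m10 at 20 (size 24, align 1) → ends 44
m9 at 44 (size 2, align 1) → ends 46
m12 at 46 (size 1, align 1) → ends 47
m13 at 47 (size 4, align 1) → ends 51
m4 at 51 (size 8, align 1) → ends 59
total 59 bytes, alignment 1
array of 7: 7 × 59 = 413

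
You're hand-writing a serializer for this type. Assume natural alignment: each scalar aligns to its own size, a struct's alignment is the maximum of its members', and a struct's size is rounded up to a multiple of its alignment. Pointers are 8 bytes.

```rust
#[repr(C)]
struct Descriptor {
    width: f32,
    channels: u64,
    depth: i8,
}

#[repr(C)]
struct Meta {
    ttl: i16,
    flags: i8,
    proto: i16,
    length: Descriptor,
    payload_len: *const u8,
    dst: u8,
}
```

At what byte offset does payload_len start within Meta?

32

Descriptor: @0: width [4B, align 4] → 4; +4 pad (align 8); @8: channels [8B, align 8] → 16; @16: depth [1B, align 1] → 17; +7 tail pad (align 8); size 24, align 8
@0: ttl [2B, align 2] → 2
@2: flags [1B, align 1] → 3
+1 pad (align 2)
@4: proto [2B, align 2] → 6
+2 pad (align 8)
@8: length [24B, align 8] → 32
@32: payload_len [8B, align 8] → 40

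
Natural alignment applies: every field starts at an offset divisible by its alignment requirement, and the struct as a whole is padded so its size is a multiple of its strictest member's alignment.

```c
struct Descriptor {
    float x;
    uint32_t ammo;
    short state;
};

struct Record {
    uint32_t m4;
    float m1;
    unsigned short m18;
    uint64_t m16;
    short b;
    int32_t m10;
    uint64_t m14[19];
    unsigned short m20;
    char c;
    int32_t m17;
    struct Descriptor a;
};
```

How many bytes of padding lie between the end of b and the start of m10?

Descriptor: @0: x [4B, align 4] → 4; @4: ammo [4B, align 4] → 8; @8: state [2B, align 2] → 10; +2 tail pad (align 4); size 12, align 4
@0: m4 [4B, align 4] → 4
@4: m1 [4B, align 4] → 8
@8: m18 [2B, align 2] → 10
+6 pad (align 8)
@16: m16 [8B, align 8] → 24
@24: b [2B, align 2] → 26
+2 pad (align 4)
@28: m10 [4B, align 4] → 32

2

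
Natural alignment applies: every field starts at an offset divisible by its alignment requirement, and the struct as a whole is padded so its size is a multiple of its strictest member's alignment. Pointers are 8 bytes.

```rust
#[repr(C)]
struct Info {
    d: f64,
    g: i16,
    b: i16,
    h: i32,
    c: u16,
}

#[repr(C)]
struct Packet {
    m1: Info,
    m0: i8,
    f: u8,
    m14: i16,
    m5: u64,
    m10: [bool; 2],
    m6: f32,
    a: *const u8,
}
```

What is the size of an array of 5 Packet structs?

280

Info: 0..8  d  (8B, 8-aligned); 8..10  g  (2B, 2-aligned); 10..12  b  (2B, 2-aligned); 12..16  h  (4B, 4-aligned); 16..18  c  (2B, 2-aligned); 18..24  -- tail padding (6B); sizeof = 24, alignof = 8
0..24  m1  (24B, 8-aligned)
24..25  m0  (1B, 1-aligned)
25..26  f  (1B, 1-aligned)
26..28  m14  (2B, 2-aligned)
28..32  -- padding (4B)
32..40  m5  (8B, 8-aligned)
40..42  m10  (2B, 1-aligned)
42..44  -- padding (2B)
44..48  m6  (4B, 4-aligned)
48..56  a  (8B, 8-aligned)
sizeof = 56, alignof = 8
array of 5: 5 × 56 = 280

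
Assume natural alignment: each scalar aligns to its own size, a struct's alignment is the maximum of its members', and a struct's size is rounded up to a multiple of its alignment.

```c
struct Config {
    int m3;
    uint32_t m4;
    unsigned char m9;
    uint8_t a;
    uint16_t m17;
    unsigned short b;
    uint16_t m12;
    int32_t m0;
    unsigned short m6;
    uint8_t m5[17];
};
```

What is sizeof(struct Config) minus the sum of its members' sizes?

0..4  m3  (4B, 4-aligned)
4..8  m4  (4B, 4-aligned)
8..9  m9  (1B, 1-aligned)
9..10  a  (1B, 1-aligned)
10..12  m17  (2B, 2-aligned)
12..14  b  (2B, 2-aligned)
14..16  m12  (2B, 2-aligned)
16..20  m0  (4B, 4-aligned)
20..22  m6  (2B, 2-aligned)
22..39  m5  (17B, 1-aligned)
39..40  -- tail padding (1B)
sizeof = 40, alignof = 4
data bytes 39, size 40 → padding 1

1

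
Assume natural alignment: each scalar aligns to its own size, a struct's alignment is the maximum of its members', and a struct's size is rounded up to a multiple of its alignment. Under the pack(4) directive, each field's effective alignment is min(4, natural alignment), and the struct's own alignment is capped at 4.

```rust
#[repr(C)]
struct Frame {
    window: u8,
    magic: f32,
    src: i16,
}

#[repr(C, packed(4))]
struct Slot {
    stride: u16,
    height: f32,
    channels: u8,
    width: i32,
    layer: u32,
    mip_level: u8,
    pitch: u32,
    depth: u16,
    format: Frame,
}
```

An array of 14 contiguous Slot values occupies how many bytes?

616

Frame: 0..1  window  (1B, 1-aligned); 1..4  -- padding (3B); 4..8  magic  (4B, 4-aligned); 8..10  src  (2B, 2-aligned); 10..12  -- tail padding (2B); sizeof = 12, alignof = 4
0..2  stride  (2B, 2-aligned)
2..4  -- padding (2B)
4..8  height  (4B, 4-aligned)
8..9  channels  (1B, 1-aligned)
9..12  -- padding (3B)
12..16  width  (4B, 4-aligned)
16..20  layer  (4B, 4-aligned)
20..21  mip_level  (1B, 1-aligned)
21..24  -- padding (3B)
24..28  pitch  (4B, 4-aligned)
28..30  depth  (2B, 2-aligned)
30..32  -- padding (2B)
32..44  format  (12B, 4-aligned)
sizeof = 44, alignof = 4
array of 14: 14 × 44 = 616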